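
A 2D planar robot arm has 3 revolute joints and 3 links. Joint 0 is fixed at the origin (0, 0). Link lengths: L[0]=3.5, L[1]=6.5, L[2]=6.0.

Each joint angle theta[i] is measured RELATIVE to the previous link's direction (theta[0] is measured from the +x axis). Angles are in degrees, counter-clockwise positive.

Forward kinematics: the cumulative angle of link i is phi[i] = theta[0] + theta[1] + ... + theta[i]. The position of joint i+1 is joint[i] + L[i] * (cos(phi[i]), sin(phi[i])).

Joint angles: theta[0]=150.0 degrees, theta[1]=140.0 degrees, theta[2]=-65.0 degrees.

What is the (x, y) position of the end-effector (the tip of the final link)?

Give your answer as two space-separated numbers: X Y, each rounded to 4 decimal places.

joint[0] = (0.0000, 0.0000)  (base)
link 0: phi[0] = 150 = 150 deg
  cos(150 deg) = -0.8660, sin(150 deg) = 0.5000
  joint[1] = (0.0000, 0.0000) + 3.5 * (-0.8660, 0.5000) = (0.0000 + -3.0311, 0.0000 + 1.7500) = (-3.0311, 1.7500)
link 1: phi[1] = 150 + 140 = 290 deg
  cos(290 deg) = 0.3420, sin(290 deg) = -0.9397
  joint[2] = (-3.0311, 1.7500) + 6.5 * (0.3420, -0.9397) = (-3.0311 + 2.2231, 1.7500 + -6.1080) = (-0.8080, -4.3580)
link 2: phi[2] = 150 + 140 + -65 = 225 deg
  cos(225 deg) = -0.7071, sin(225 deg) = -0.7071
  joint[3] = (-0.8080, -4.3580) + 6 * (-0.7071, -0.7071) = (-0.8080 + -4.2426, -4.3580 + -4.2426) = (-5.0506, -8.6006)
End effector: (-5.0506, -8.6006)

Answer: -5.0506 -8.6006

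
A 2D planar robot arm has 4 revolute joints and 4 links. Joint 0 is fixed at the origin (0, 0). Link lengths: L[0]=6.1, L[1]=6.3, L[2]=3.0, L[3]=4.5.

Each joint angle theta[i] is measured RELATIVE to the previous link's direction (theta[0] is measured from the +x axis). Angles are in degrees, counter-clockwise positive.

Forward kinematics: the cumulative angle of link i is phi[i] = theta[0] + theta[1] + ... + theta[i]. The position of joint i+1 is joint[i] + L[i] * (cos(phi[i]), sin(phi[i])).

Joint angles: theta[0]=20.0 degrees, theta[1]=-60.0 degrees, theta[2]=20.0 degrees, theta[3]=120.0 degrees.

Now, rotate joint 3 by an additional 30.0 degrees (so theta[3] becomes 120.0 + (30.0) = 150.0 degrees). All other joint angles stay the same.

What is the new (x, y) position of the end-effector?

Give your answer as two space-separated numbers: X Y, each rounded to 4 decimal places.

joint[0] = (0.0000, 0.0000)  (base)
link 0: phi[0] = 20 = 20 deg
  cos(20 deg) = 0.9397, sin(20 deg) = 0.3420
  joint[1] = (0.0000, 0.0000) + 6.1 * (0.9397, 0.3420) = (0.0000 + 5.7321, 0.0000 + 2.0863) = (5.7321, 2.0863)
link 1: phi[1] = 20 + -60 = -40 deg
  cos(-40 deg) = 0.7660, sin(-40 deg) = -0.6428
  joint[2] = (5.7321, 2.0863) + 6.3 * (0.7660, -0.6428) = (5.7321 + 4.8261, 2.0863 + -4.0496) = (10.5582, -1.9632)
link 2: phi[2] = 20 + -60 + 20 = -20 deg
  cos(-20 deg) = 0.9397, sin(-20 deg) = -0.3420
  joint[3] = (10.5582, -1.9632) + 3 * (0.9397, -0.3420) = (10.5582 + 2.8191, -1.9632 + -1.0261) = (13.3773, -2.9893)
link 3: phi[3] = 20 + -60 + 20 + 150 = 130 deg
  cos(130 deg) = -0.6428, sin(130 deg) = 0.7660
  joint[4] = (13.3773, -2.9893) + 4.5 * (-0.6428, 0.7660) = (13.3773 + -2.8925, -2.9893 + 3.4472) = (10.4847, 0.4579)
End effector: (10.4847, 0.4579)

Answer: 10.4847 0.4579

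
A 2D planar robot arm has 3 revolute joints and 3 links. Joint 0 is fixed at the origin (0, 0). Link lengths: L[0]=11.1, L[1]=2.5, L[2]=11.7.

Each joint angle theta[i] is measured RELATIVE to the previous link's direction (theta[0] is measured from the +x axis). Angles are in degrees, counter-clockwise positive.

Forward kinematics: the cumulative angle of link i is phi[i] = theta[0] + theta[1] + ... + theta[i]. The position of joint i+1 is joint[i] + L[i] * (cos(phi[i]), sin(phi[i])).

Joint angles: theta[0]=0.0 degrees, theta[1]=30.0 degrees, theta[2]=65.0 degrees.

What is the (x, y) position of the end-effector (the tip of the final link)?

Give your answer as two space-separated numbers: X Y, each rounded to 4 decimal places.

Answer: 12.2453 12.9055

Derivation:
joint[0] = (0.0000, 0.0000)  (base)
link 0: phi[0] = 0 = 0 deg
  cos(0 deg) = 1.0000, sin(0 deg) = 0.0000
  joint[1] = (0.0000, 0.0000) + 11.1 * (1.0000, 0.0000) = (0.0000 + 11.1000, 0.0000 + 0.0000) = (11.1000, 0.0000)
link 1: phi[1] = 0 + 30 = 30 deg
  cos(30 deg) = 0.8660, sin(30 deg) = 0.5000
  joint[2] = (11.1000, 0.0000) + 2.5 * (0.8660, 0.5000) = (11.1000 + 2.1651, 0.0000 + 1.2500) = (13.2651, 1.2500)
link 2: phi[2] = 0 + 30 + 65 = 95 deg
  cos(95 deg) = -0.0872, sin(95 deg) = 0.9962
  joint[3] = (13.2651, 1.2500) + 11.7 * (-0.0872, 0.9962) = (13.2651 + -1.0197, 1.2500 + 11.6555) = (12.2453, 12.9055)
End effector: (12.2453, 12.9055)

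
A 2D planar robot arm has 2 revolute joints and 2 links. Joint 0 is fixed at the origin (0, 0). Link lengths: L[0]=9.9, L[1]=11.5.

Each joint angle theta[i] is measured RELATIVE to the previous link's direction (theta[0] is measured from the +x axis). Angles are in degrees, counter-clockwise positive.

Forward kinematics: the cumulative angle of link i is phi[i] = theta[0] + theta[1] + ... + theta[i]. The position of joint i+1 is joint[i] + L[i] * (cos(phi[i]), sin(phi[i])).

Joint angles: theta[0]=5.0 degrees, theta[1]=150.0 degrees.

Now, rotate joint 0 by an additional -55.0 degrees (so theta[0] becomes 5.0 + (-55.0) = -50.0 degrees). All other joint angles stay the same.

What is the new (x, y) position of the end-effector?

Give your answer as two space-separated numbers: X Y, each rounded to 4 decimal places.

Answer: 4.3666 3.7414

Derivation:
joint[0] = (0.0000, 0.0000)  (base)
link 0: phi[0] = -50 = -50 deg
  cos(-50 deg) = 0.6428, sin(-50 deg) = -0.7660
  joint[1] = (0.0000, 0.0000) + 9.9 * (0.6428, -0.7660) = (0.0000 + 6.3636, 0.0000 + -7.5838) = (6.3636, -7.5838)
link 1: phi[1] = -50 + 150 = 100 deg
  cos(100 deg) = -0.1736, sin(100 deg) = 0.9848
  joint[2] = (6.3636, -7.5838) + 11.5 * (-0.1736, 0.9848) = (6.3636 + -1.9970, -7.5838 + 11.3253) = (4.3666, 3.7414)
End effector: (4.3666, 3.7414)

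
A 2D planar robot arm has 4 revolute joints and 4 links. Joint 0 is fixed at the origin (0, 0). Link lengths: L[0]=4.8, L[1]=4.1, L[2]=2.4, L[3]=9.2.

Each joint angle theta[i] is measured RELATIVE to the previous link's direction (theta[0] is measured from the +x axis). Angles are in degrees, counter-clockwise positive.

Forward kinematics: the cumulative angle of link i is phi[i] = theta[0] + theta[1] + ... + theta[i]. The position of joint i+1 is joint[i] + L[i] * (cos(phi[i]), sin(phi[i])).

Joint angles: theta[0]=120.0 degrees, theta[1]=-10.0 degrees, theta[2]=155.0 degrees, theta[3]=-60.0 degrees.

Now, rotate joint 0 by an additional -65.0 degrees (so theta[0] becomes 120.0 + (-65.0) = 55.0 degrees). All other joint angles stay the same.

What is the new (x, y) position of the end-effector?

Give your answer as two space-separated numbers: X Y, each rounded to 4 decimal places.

Answer: -3.6506 11.9239

Derivation:
joint[0] = (0.0000, 0.0000)  (base)
link 0: phi[0] = 55 = 55 deg
  cos(55 deg) = 0.5736, sin(55 deg) = 0.8192
  joint[1] = (0.0000, 0.0000) + 4.8 * (0.5736, 0.8192) = (0.0000 + 2.7532, 0.0000 + 3.9319) = (2.7532, 3.9319)
link 1: phi[1] = 55 + -10 = 45 deg
  cos(45 deg) = 0.7071, sin(45 deg) = 0.7071
  joint[2] = (2.7532, 3.9319) + 4.1 * (0.7071, 0.7071) = (2.7532 + 2.8991, 3.9319 + 2.8991) = (5.6523, 6.8311)
link 2: phi[2] = 55 + -10 + 155 = 200 deg
  cos(200 deg) = -0.9397, sin(200 deg) = -0.3420
  joint[3] = (5.6523, 6.8311) + 2.4 * (-0.9397, -0.3420) = (5.6523 + -2.2553, 6.8311 + -0.8208) = (3.3970, 6.0102)
link 3: phi[3] = 55 + -10 + 155 + -60 = 140 deg
  cos(140 deg) = -0.7660, sin(140 deg) = 0.6428
  joint[4] = (3.3970, 6.0102) + 9.2 * (-0.7660, 0.6428) = (3.3970 + -7.0476, 6.0102 + 5.9136) = (-3.6506, 11.9239)
End effector: (-3.6506, 11.9239)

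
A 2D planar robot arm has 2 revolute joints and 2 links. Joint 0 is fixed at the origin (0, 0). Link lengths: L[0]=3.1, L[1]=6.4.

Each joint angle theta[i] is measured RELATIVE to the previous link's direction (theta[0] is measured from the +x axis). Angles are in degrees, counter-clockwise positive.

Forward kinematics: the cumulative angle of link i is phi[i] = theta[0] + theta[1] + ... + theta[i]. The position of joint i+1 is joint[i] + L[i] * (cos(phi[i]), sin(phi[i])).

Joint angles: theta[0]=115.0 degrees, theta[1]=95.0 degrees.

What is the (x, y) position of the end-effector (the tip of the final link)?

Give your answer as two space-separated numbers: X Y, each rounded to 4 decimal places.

Answer: -6.8527 -0.3904

Derivation:
joint[0] = (0.0000, 0.0000)  (base)
link 0: phi[0] = 115 = 115 deg
  cos(115 deg) = -0.4226, sin(115 deg) = 0.9063
  joint[1] = (0.0000, 0.0000) + 3.1 * (-0.4226, 0.9063) = (0.0000 + -1.3101, 0.0000 + 2.8096) = (-1.3101, 2.8096)
link 1: phi[1] = 115 + 95 = 210 deg
  cos(210 deg) = -0.8660, sin(210 deg) = -0.5000
  joint[2] = (-1.3101, 2.8096) + 6.4 * (-0.8660, -0.5000) = (-1.3101 + -5.5426, 2.8096 + -3.2000) = (-6.8527, -0.3904)
End effector: (-6.8527, -0.3904)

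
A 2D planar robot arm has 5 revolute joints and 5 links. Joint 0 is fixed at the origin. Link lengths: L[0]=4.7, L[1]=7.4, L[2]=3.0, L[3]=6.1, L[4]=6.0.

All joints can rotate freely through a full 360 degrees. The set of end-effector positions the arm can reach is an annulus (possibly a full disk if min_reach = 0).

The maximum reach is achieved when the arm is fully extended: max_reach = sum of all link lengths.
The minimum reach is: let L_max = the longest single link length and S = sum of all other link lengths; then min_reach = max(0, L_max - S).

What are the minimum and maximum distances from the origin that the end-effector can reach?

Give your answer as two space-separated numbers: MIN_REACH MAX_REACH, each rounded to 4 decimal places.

Answer: 0.0000 27.2000

Derivation:
Link lengths: [4.7, 7.4, 3.0, 6.1, 6.0]
max_reach = 4.7 + 7.4 + 3 + 6.1 + 6 = 27.2
L_max = max([4.7, 7.4, 3.0, 6.1, 6.0]) = 7.4
S (sum of others) = 27.2 - 7.4 = 19.8
min_reach = max(0, 7.4 - 19.8) = max(0, -12.4) = 0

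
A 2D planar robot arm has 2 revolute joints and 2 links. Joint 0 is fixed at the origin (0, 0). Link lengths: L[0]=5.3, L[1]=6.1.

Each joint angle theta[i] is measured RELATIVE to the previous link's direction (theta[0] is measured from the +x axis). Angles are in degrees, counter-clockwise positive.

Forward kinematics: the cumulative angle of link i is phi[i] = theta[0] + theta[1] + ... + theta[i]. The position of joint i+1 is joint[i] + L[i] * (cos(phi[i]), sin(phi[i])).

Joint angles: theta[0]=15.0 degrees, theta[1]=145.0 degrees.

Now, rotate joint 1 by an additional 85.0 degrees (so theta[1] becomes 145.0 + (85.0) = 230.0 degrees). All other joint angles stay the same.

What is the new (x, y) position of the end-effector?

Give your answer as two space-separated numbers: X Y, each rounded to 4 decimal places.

joint[0] = (0.0000, 0.0000)  (base)
link 0: phi[0] = 15 = 15 deg
  cos(15 deg) = 0.9659, sin(15 deg) = 0.2588
  joint[1] = (0.0000, 0.0000) + 5.3 * (0.9659, 0.2588) = (0.0000 + 5.1194, 0.0000 + 1.3717) = (5.1194, 1.3717)
link 1: phi[1] = 15 + 230 = 245 deg
  cos(245 deg) = -0.4226, sin(245 deg) = -0.9063
  joint[2] = (5.1194, 1.3717) + 6.1 * (-0.4226, -0.9063) = (5.1194 + -2.5780, 1.3717 + -5.5285) = (2.5414, -4.1567)
End effector: (2.5414, -4.1567)

Answer: 2.5414 -4.1567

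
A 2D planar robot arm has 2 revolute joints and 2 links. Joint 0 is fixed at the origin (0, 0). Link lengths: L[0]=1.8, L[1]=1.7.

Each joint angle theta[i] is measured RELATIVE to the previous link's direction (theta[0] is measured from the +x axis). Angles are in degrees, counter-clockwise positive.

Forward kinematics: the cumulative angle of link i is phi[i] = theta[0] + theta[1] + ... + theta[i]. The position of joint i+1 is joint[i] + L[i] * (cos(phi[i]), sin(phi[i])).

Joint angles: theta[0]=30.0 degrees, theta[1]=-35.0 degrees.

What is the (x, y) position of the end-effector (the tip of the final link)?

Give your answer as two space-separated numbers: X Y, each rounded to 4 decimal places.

joint[0] = (0.0000, 0.0000)  (base)
link 0: phi[0] = 30 = 30 deg
  cos(30 deg) = 0.8660, sin(30 deg) = 0.5000
  joint[1] = (0.0000, 0.0000) + 1.8 * (0.8660, 0.5000) = (0.0000 + 1.5588, 0.0000 + 0.9000) = (1.5588, 0.9000)
link 1: phi[1] = 30 + -35 = -5 deg
  cos(-5 deg) = 0.9962, sin(-5 deg) = -0.0872
  joint[2] = (1.5588, 0.9000) + 1.7 * (0.9962, -0.0872) = (1.5588 + 1.6935, 0.9000 + -0.1482) = (3.2524, 0.7518)
End effector: (3.2524, 0.7518)

Answer: 3.2524 0.7518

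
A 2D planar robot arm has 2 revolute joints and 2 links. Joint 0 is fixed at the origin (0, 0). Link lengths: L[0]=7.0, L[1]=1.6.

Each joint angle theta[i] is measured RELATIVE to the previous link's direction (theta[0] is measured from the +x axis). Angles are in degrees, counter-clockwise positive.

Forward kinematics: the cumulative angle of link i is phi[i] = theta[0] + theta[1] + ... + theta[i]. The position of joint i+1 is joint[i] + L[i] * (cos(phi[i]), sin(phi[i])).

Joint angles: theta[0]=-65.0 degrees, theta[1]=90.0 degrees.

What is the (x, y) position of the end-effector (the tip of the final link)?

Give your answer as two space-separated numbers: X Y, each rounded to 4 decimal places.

Answer: 4.4084 -5.6680

Derivation:
joint[0] = (0.0000, 0.0000)  (base)
link 0: phi[0] = -65 = -65 deg
  cos(-65 deg) = 0.4226, sin(-65 deg) = -0.9063
  joint[1] = (0.0000, 0.0000) + 7 * (0.4226, -0.9063) = (0.0000 + 2.9583, 0.0000 + -6.3442) = (2.9583, -6.3442)
link 1: phi[1] = -65 + 90 = 25 deg
  cos(25 deg) = 0.9063, sin(25 deg) = 0.4226
  joint[2] = (2.9583, -6.3442) + 1.6 * (0.9063, 0.4226) = (2.9583 + 1.4501, -6.3442 + 0.6762) = (4.4084, -5.6680)
End effector: (4.4084, -5.6680)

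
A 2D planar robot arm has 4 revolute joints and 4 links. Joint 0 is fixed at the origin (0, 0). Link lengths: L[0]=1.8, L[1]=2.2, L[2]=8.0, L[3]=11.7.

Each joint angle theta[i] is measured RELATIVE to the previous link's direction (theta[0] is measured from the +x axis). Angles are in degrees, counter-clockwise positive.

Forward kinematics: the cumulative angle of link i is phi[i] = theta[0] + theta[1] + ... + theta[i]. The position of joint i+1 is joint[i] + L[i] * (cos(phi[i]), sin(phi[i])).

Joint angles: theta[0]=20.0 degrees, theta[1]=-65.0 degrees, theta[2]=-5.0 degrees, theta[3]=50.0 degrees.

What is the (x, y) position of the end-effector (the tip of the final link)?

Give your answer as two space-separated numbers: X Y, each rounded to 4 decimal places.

Answer: 20.0894 -7.0684

Derivation:
joint[0] = (0.0000, 0.0000)  (base)
link 0: phi[0] = 20 = 20 deg
  cos(20 deg) = 0.9397, sin(20 deg) = 0.3420
  joint[1] = (0.0000, 0.0000) + 1.8 * (0.9397, 0.3420) = (0.0000 + 1.6914, 0.0000 + 0.6156) = (1.6914, 0.6156)
link 1: phi[1] = 20 + -65 = -45 deg
  cos(-45 deg) = 0.7071, sin(-45 deg) = -0.7071
  joint[2] = (1.6914, 0.6156) + 2.2 * (0.7071, -0.7071) = (1.6914 + 1.5556, 0.6156 + -1.5556) = (3.2471, -0.9400)
link 2: phi[2] = 20 + -65 + -5 = -50 deg
  cos(-50 deg) = 0.6428, sin(-50 deg) = -0.7660
  joint[3] = (3.2471, -0.9400) + 8 * (0.6428, -0.7660) = (3.2471 + 5.1423, -0.9400 + -6.1284) = (8.3894, -7.0684)
link 3: phi[3] = 20 + -65 + -5 + 50 = 0 deg
  cos(0 deg) = 1.0000, sin(0 deg) = 0.0000
  joint[4] = (8.3894, -7.0684) + 11.7 * (1.0000, 0.0000) = (8.3894 + 11.7000, -7.0684 + 0.0000) = (20.0894, -7.0684)
End effector: (20.0894, -7.0684)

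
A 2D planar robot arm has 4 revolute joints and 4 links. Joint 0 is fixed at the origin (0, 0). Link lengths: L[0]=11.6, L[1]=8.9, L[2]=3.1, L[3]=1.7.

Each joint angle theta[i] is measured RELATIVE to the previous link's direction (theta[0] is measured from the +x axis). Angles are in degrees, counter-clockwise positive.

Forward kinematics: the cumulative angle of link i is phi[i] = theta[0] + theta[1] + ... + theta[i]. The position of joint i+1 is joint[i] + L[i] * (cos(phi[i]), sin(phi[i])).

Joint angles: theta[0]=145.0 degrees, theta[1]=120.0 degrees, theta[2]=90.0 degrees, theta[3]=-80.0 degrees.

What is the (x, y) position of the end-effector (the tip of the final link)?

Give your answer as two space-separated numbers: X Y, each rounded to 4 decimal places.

joint[0] = (0.0000, 0.0000)  (base)
link 0: phi[0] = 145 = 145 deg
  cos(145 deg) = -0.8192, sin(145 deg) = 0.5736
  joint[1] = (0.0000, 0.0000) + 11.6 * (-0.8192, 0.5736) = (0.0000 + -9.5022, 0.0000 + 6.6535) = (-9.5022, 6.6535)
link 1: phi[1] = 145 + 120 = 265 deg
  cos(265 deg) = -0.0872, sin(265 deg) = -0.9962
  joint[2] = (-9.5022, 6.6535) + 8.9 * (-0.0872, -0.9962) = (-9.5022 + -0.7757, 6.6535 + -8.8661) = (-10.2778, -2.2126)
link 2: phi[2] = 145 + 120 + 90 = 355 deg
  cos(355 deg) = 0.9962, sin(355 deg) = -0.0872
  joint[3] = (-10.2778, -2.2126) + 3.1 * (0.9962, -0.0872) = (-10.2778 + 3.0882, -2.2126 + -0.2702) = (-7.1896, -2.4828)
link 3: phi[3] = 145 + 120 + 90 + -80 = 275 deg
  cos(275 deg) = 0.0872, sin(275 deg) = -0.9962
  joint[4] = (-7.1896, -2.4828) + 1.7 * (0.0872, -0.9962) = (-7.1896 + 0.1482, -2.4828 + -1.6935) = (-7.0415, -4.1764)
End effector: (-7.0415, -4.1764)

Answer: -7.0415 -4.1764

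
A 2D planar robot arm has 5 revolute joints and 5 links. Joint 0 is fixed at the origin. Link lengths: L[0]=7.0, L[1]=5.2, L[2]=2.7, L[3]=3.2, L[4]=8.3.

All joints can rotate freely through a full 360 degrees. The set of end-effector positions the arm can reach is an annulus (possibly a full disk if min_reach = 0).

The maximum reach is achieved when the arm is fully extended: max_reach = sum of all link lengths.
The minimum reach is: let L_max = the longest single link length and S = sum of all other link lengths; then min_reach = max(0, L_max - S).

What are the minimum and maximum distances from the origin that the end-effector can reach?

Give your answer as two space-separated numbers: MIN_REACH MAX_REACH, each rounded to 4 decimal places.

Link lengths: [7.0, 5.2, 2.7, 3.2, 8.3]
max_reach = 7 + 5.2 + 2.7 + 3.2 + 8.3 = 26.4
L_max = max([7.0, 5.2, 2.7, 3.2, 8.3]) = 8.3
S (sum of others) = 26.4 - 8.3 = 18.1
min_reach = max(0, 8.3 - 18.1) = max(0, -9.8) = 0

Answer: 0.0000 26.4000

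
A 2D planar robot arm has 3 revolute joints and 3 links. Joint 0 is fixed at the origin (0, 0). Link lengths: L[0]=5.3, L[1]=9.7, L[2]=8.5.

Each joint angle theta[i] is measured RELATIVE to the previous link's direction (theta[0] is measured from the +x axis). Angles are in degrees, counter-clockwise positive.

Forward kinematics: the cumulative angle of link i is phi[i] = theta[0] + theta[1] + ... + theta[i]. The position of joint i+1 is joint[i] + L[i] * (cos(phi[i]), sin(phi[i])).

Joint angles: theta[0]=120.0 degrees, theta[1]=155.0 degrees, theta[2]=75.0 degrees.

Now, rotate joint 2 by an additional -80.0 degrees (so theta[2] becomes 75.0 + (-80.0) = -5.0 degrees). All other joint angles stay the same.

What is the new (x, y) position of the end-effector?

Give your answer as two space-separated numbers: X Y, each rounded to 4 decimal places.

joint[0] = (0.0000, 0.0000)  (base)
link 0: phi[0] = 120 = 120 deg
  cos(120 deg) = -0.5000, sin(120 deg) = 0.8660
  joint[1] = (0.0000, 0.0000) + 5.3 * (-0.5000, 0.8660) = (0.0000 + -2.6500, 0.0000 + 4.5899) = (-2.6500, 4.5899)
link 1: phi[1] = 120 + 155 = 275 deg
  cos(275 deg) = 0.0872, sin(275 deg) = -0.9962
  joint[2] = (-2.6500, 4.5899) + 9.7 * (0.0872, -0.9962) = (-2.6500 + 0.8454, 4.5899 + -9.6631) = (-1.8046, -5.0732)
link 2: phi[2] = 120 + 155 + -5 = 270 deg
  cos(270 deg) = -0.0000, sin(270 deg) = -1.0000
  joint[3] = (-1.8046, -5.0732) + 8.5 * (-0.0000, -1.0000) = (-1.8046 + -0.0000, -5.0732 + -8.5000) = (-1.8046, -13.5732)
End effector: (-1.8046, -13.5732)

Answer: -1.8046 -13.5732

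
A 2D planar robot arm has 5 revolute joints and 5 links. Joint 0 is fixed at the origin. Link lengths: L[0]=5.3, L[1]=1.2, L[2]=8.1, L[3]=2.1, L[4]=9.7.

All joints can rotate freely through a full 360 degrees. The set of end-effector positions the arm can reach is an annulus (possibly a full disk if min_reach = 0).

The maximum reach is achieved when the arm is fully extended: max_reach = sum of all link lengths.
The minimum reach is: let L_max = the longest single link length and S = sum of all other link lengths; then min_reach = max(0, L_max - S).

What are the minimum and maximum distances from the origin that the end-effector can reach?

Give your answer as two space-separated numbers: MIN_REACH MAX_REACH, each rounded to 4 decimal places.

Answer: 0.0000 26.4000

Derivation:
Link lengths: [5.3, 1.2, 8.1, 2.1, 9.7]
max_reach = 5.3 + 1.2 + 8.1 + 2.1 + 9.7 = 26.4
L_max = max([5.3, 1.2, 8.1, 2.1, 9.7]) = 9.7
S (sum of others) = 26.4 - 9.7 = 16.7
min_reach = max(0, 9.7 - 16.7) = max(0, -7) = 0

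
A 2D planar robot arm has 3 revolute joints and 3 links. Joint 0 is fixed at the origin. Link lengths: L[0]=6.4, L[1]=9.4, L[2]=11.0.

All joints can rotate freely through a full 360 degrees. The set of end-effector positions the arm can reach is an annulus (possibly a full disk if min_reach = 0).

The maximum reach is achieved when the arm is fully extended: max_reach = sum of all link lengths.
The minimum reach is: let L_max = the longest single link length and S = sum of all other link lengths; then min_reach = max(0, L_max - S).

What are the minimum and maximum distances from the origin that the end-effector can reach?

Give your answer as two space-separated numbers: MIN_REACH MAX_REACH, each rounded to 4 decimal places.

Link lengths: [6.4, 9.4, 11.0]
max_reach = 6.4 + 9.4 + 11 = 26.8
L_max = max([6.4, 9.4, 11.0]) = 11
S (sum of others) = 26.8 - 11 = 15.8
min_reach = max(0, 11 - 15.8) = max(0, -4.8) = 0

Answer: 0.0000 26.8000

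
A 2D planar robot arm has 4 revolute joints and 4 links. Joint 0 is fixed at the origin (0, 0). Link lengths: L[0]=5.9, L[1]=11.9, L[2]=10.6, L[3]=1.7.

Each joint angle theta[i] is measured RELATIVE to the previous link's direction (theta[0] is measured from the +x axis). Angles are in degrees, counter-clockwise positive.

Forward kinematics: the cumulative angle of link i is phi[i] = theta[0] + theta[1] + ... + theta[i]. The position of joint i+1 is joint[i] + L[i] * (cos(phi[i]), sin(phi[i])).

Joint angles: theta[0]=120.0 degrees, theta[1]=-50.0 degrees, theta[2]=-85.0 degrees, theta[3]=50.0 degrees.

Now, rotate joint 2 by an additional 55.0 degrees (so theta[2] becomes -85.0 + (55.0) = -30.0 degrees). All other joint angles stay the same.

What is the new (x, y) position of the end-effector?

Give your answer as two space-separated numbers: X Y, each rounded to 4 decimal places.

joint[0] = (0.0000, 0.0000)  (base)
link 0: phi[0] = 120 = 120 deg
  cos(120 deg) = -0.5000, sin(120 deg) = 0.8660
  joint[1] = (0.0000, 0.0000) + 5.9 * (-0.5000, 0.8660) = (0.0000 + -2.9500, 0.0000 + 5.1095) = (-2.9500, 5.1095)
link 1: phi[1] = 120 + -50 = 70 deg
  cos(70 deg) = 0.3420, sin(70 deg) = 0.9397
  joint[2] = (-2.9500, 5.1095) + 11.9 * (0.3420, 0.9397) = (-2.9500 + 4.0700, 5.1095 + 11.1823) = (1.1200, 16.2919)
link 2: phi[2] = 120 + -50 + -30 = 40 deg
  cos(40 deg) = 0.7660, sin(40 deg) = 0.6428
  joint[3] = (1.1200, 16.2919) + 10.6 * (0.7660, 0.6428) = (1.1200 + 8.1201, 16.2919 + 6.8135) = (9.2401, 23.1054)
link 3: phi[3] = 120 + -50 + -30 + 50 = 90 deg
  cos(90 deg) = 0.0000, sin(90 deg) = 1.0000
  joint[4] = (9.2401, 23.1054) + 1.7 * (0.0000, 1.0000) = (9.2401 + 0.0000, 23.1054 + 1.7000) = (9.2401, 24.8054)
End effector: (9.2401, 24.8054)

Answer: 9.2401 24.8054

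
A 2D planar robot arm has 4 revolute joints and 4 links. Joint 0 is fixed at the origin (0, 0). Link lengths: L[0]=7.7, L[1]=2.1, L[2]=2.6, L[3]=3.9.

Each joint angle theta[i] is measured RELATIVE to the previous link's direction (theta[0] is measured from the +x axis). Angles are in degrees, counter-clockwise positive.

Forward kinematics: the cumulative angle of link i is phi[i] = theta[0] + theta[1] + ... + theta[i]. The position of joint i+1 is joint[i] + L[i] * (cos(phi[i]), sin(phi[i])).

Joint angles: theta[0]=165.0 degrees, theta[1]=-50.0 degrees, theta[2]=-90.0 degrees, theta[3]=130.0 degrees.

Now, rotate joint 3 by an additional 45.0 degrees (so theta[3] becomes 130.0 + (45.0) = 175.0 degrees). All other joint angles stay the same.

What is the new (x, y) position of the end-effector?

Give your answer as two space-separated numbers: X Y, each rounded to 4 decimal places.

Answer: -9.6335 3.6611

Derivation:
joint[0] = (0.0000, 0.0000)  (base)
link 0: phi[0] = 165 = 165 deg
  cos(165 deg) = -0.9659, sin(165 deg) = 0.2588
  joint[1] = (0.0000, 0.0000) + 7.7 * (-0.9659, 0.2588) = (0.0000 + -7.4376, 0.0000 + 1.9929) = (-7.4376, 1.9929)
link 1: phi[1] = 165 + -50 = 115 deg
  cos(115 deg) = -0.4226, sin(115 deg) = 0.9063
  joint[2] = (-7.4376, 1.9929) + 2.1 * (-0.4226, 0.9063) = (-7.4376 + -0.8875, 1.9929 + 1.9032) = (-8.3251, 3.8962)
link 2: phi[2] = 165 + -50 + -90 = 25 deg
  cos(25 deg) = 0.9063, sin(25 deg) = 0.4226
  joint[3] = (-8.3251, 3.8962) + 2.6 * (0.9063, 0.4226) = (-8.3251 + 2.3564, 3.8962 + 1.0988) = (-5.9687, 4.9950)
link 3: phi[3] = 165 + -50 + -90 + 175 = 200 deg
  cos(200 deg) = -0.9397, sin(200 deg) = -0.3420
  joint[4] = (-5.9687, 4.9950) + 3.9 * (-0.9397, -0.3420) = (-5.9687 + -3.6648, 4.9950 + -1.3339) = (-9.6335, 3.6611)
End effector: (-9.6335, 3.6611)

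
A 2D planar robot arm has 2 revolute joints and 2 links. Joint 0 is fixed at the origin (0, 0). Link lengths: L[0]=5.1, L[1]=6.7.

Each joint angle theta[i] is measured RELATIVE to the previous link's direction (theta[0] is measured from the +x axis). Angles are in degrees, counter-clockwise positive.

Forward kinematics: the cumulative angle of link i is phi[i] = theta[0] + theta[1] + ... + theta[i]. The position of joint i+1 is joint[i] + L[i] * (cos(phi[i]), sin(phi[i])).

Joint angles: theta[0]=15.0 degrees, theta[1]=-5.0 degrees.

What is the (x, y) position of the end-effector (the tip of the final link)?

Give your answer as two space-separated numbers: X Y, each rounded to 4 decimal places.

joint[0] = (0.0000, 0.0000)  (base)
link 0: phi[0] = 15 = 15 deg
  cos(15 deg) = 0.9659, sin(15 deg) = 0.2588
  joint[1] = (0.0000, 0.0000) + 5.1 * (0.9659, 0.2588) = (0.0000 + 4.9262, 0.0000 + 1.3200) = (4.9262, 1.3200)
link 1: phi[1] = 15 + -5 = 10 deg
  cos(10 deg) = 0.9848, sin(10 deg) = 0.1736
  joint[2] = (4.9262, 1.3200) + 6.7 * (0.9848, 0.1736) = (4.9262 + 6.5982, 1.3200 + 1.1634) = (11.5244, 2.4834)
End effector: (11.5244, 2.4834)

Answer: 11.5244 2.4834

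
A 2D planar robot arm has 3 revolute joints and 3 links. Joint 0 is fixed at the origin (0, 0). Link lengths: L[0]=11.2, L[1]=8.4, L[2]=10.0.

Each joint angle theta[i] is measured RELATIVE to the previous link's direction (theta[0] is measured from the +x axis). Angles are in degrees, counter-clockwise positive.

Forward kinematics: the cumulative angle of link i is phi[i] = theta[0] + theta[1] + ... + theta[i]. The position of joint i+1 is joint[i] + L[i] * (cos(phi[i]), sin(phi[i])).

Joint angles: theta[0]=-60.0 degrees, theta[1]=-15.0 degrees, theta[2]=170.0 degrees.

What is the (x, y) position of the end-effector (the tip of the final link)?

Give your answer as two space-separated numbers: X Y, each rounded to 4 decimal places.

Answer: 6.9025 -7.8513

Derivation:
joint[0] = (0.0000, 0.0000)  (base)
link 0: phi[0] = -60 = -60 deg
  cos(-60 deg) = 0.5000, sin(-60 deg) = -0.8660
  joint[1] = (0.0000, 0.0000) + 11.2 * (0.5000, -0.8660) = (0.0000 + 5.6000, 0.0000 + -9.6995) = (5.6000, -9.6995)
link 1: phi[1] = -60 + -15 = -75 deg
  cos(-75 deg) = 0.2588, sin(-75 deg) = -0.9659
  joint[2] = (5.6000, -9.6995) + 8.4 * (0.2588, -0.9659) = (5.6000 + 2.1741, -9.6995 + -8.1138) = (7.7741, -17.8133)
link 2: phi[2] = -60 + -15 + 170 = 95 deg
  cos(95 deg) = -0.0872, sin(95 deg) = 0.9962
  joint[3] = (7.7741, -17.8133) + 10 * (-0.0872, 0.9962) = (7.7741 + -0.8716, -17.8133 + 9.9619) = (6.9025, -7.8513)
End effector: (6.9025, -7.8513)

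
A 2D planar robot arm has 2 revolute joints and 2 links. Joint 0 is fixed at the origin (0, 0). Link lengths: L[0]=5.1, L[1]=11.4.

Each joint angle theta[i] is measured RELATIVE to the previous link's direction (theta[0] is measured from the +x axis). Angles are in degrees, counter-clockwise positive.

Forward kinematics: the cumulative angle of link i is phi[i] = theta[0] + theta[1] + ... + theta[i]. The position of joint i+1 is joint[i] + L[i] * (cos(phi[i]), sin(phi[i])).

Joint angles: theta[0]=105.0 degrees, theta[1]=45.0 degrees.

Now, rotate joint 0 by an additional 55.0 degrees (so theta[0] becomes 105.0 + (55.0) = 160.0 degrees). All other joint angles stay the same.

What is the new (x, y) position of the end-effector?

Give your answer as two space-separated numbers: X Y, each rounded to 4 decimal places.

Answer: -15.1243 -3.0735

Derivation:
joint[0] = (0.0000, 0.0000)  (base)
link 0: phi[0] = 160 = 160 deg
  cos(160 deg) = -0.9397, sin(160 deg) = 0.3420
  joint[1] = (0.0000, 0.0000) + 5.1 * (-0.9397, 0.3420) = (0.0000 + -4.7924, 0.0000 + 1.7443) = (-4.7924, 1.7443)
link 1: phi[1] = 160 + 45 = 205 deg
  cos(205 deg) = -0.9063, sin(205 deg) = -0.4226
  joint[2] = (-4.7924, 1.7443) + 11.4 * (-0.9063, -0.4226) = (-4.7924 + -10.3319, 1.7443 + -4.8178) = (-15.1243, -3.0735)
End effector: (-15.1243, -3.0735)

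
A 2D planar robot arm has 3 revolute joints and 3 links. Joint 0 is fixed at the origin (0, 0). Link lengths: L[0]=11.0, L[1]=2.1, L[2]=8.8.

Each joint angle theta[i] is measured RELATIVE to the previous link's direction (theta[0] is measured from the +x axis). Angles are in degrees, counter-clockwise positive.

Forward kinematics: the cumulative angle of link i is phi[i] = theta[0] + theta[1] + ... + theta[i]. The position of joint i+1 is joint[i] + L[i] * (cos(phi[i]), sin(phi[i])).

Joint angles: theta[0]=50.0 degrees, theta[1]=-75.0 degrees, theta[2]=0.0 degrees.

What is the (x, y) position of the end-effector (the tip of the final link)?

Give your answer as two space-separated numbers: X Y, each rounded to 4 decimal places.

joint[0] = (0.0000, 0.0000)  (base)
link 0: phi[0] = 50 = 50 deg
  cos(50 deg) = 0.6428, sin(50 deg) = 0.7660
  joint[1] = (0.0000, 0.0000) + 11 * (0.6428, 0.7660) = (0.0000 + 7.0707, 0.0000 + 8.4265) = (7.0707, 8.4265)
link 1: phi[1] = 50 + -75 = -25 deg
  cos(-25 deg) = 0.9063, sin(-25 deg) = -0.4226
  joint[2] = (7.0707, 8.4265) + 2.1 * (0.9063, -0.4226) = (7.0707 + 1.9032, 8.4265 + -0.8875) = (8.9739, 7.5390)
link 2: phi[2] = 50 + -75 + 0 = -25 deg
  cos(-25 deg) = 0.9063, sin(-25 deg) = -0.4226
  joint[3] = (8.9739, 7.5390) + 8.8 * (0.9063, -0.4226) = (8.9739 + 7.9755, 7.5390 + -3.7190) = (16.9494, 3.8199)
End effector: (16.9494, 3.8199)

Answer: 16.9494 3.8199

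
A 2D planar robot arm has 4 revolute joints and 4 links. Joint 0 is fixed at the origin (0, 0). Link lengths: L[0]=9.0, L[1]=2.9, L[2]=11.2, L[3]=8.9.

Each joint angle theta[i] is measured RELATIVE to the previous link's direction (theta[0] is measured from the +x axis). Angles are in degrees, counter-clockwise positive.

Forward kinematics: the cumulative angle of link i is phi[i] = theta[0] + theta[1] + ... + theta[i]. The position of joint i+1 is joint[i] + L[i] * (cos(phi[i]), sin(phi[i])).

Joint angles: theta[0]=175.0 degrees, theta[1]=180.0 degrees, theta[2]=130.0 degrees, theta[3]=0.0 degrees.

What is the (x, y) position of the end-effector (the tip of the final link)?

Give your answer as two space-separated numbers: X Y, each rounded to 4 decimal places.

Answer: -17.6057 16.9966

Derivation:
joint[0] = (0.0000, 0.0000)  (base)
link 0: phi[0] = 175 = 175 deg
  cos(175 deg) = -0.9962, sin(175 deg) = 0.0872
  joint[1] = (0.0000, 0.0000) + 9 * (-0.9962, 0.0872) = (0.0000 + -8.9658, 0.0000 + 0.7844) = (-8.9658, 0.7844)
link 1: phi[1] = 175 + 180 = 355 deg
  cos(355 deg) = 0.9962, sin(355 deg) = -0.0872
  joint[2] = (-8.9658, 0.7844) + 2.9 * (0.9962, -0.0872) = (-8.9658 + 2.8890, 0.7844 + -0.2528) = (-6.0768, 0.5317)
link 2: phi[2] = 175 + 180 + 130 = 485 deg
  cos(485 deg) = -0.5736, sin(485 deg) = 0.8192
  joint[3] = (-6.0768, 0.5317) + 11.2 * (-0.5736, 0.8192) = (-6.0768 + -6.4241, 0.5317 + 9.1745) = (-12.5008, 9.7062)
link 3: phi[3] = 175 + 180 + 130 + 0 = 485 deg
  cos(485 deg) = -0.5736, sin(485 deg) = 0.8192
  joint[4] = (-12.5008, 9.7062) + 8.9 * (-0.5736, 0.8192) = (-12.5008 + -5.1048, 9.7062 + 7.2905) = (-17.6057, 16.9966)
End effector: (-17.6057, 16.9966)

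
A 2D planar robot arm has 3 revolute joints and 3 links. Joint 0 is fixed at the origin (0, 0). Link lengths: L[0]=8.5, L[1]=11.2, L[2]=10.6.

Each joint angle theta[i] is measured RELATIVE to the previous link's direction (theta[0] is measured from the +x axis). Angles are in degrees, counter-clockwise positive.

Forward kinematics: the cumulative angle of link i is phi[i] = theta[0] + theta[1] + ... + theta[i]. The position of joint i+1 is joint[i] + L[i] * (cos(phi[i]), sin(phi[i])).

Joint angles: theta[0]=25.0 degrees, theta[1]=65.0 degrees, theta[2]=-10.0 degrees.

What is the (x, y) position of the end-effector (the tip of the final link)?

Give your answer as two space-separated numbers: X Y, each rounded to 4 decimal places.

Answer: 9.5443 25.2312

Derivation:
joint[0] = (0.0000, 0.0000)  (base)
link 0: phi[0] = 25 = 25 deg
  cos(25 deg) = 0.9063, sin(25 deg) = 0.4226
  joint[1] = (0.0000, 0.0000) + 8.5 * (0.9063, 0.4226) = (0.0000 + 7.7036, 0.0000 + 3.5923) = (7.7036, 3.5923)
link 1: phi[1] = 25 + 65 = 90 deg
  cos(90 deg) = 0.0000, sin(90 deg) = 1.0000
  joint[2] = (7.7036, 3.5923) + 11.2 * (0.0000, 1.0000) = (7.7036 + 0.0000, 3.5923 + 11.2000) = (7.7036, 14.7923)
link 2: phi[2] = 25 + 65 + -10 = 80 deg
  cos(80 deg) = 0.1736, sin(80 deg) = 0.9848
  joint[3] = (7.7036, 14.7923) + 10.6 * (0.1736, 0.9848) = (7.7036 + 1.8407, 14.7923 + 10.4390) = (9.5443, 25.2312)
End effector: (9.5443, 25.2312)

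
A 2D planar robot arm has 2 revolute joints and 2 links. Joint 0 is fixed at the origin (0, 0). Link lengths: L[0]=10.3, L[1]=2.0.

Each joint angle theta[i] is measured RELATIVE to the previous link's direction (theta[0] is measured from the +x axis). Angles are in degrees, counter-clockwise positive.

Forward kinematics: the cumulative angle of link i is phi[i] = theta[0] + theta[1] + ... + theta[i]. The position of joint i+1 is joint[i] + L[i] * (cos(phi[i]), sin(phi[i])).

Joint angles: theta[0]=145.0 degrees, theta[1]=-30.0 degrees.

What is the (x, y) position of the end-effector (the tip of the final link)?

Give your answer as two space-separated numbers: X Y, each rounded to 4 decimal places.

Answer: -9.2825 7.7205

Derivation:
joint[0] = (0.0000, 0.0000)  (base)
link 0: phi[0] = 145 = 145 deg
  cos(145 deg) = -0.8192, sin(145 deg) = 0.5736
  joint[1] = (0.0000, 0.0000) + 10.3 * (-0.8192, 0.5736) = (0.0000 + -8.4373, 0.0000 + 5.9078) = (-8.4373, 5.9078)
link 1: phi[1] = 145 + -30 = 115 deg
  cos(115 deg) = -0.4226, sin(115 deg) = 0.9063
  joint[2] = (-8.4373, 5.9078) + 2 * (-0.4226, 0.9063) = (-8.4373 + -0.8452, 5.9078 + 1.8126) = (-9.2825, 7.7205)
End effector: (-9.2825, 7.7205)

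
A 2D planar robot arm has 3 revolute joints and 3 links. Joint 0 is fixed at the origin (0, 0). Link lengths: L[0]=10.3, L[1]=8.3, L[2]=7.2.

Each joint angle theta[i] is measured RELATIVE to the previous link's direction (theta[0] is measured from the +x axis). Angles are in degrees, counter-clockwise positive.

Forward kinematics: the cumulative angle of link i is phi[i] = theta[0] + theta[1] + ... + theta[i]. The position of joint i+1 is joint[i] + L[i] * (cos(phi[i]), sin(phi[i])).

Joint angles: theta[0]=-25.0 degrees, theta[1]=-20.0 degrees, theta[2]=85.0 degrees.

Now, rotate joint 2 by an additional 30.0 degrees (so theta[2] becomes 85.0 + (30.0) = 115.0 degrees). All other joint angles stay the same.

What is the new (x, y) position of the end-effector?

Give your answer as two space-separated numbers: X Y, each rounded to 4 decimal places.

Answer: 17.6665 -3.4562

Derivation:
joint[0] = (0.0000, 0.0000)  (base)
link 0: phi[0] = -25 = -25 deg
  cos(-25 deg) = 0.9063, sin(-25 deg) = -0.4226
  joint[1] = (0.0000, 0.0000) + 10.3 * (0.9063, -0.4226) = (0.0000 + 9.3350, 0.0000 + -4.3530) = (9.3350, -4.3530)
link 1: phi[1] = -25 + -20 = -45 deg
  cos(-45 deg) = 0.7071, sin(-45 deg) = -0.7071
  joint[2] = (9.3350, -4.3530) + 8.3 * (0.7071, -0.7071) = (9.3350 + 5.8690, -4.3530 + -5.8690) = (15.2040, -10.2220)
link 2: phi[2] = -25 + -20 + 115 = 70 deg
  cos(70 deg) = 0.3420, sin(70 deg) = 0.9397
  joint[3] = (15.2040, -10.2220) + 7.2 * (0.3420, 0.9397) = (15.2040 + 2.4625, -10.2220 + 6.7658) = (17.6665, -3.4562)
End effector: (17.6665, -3.4562)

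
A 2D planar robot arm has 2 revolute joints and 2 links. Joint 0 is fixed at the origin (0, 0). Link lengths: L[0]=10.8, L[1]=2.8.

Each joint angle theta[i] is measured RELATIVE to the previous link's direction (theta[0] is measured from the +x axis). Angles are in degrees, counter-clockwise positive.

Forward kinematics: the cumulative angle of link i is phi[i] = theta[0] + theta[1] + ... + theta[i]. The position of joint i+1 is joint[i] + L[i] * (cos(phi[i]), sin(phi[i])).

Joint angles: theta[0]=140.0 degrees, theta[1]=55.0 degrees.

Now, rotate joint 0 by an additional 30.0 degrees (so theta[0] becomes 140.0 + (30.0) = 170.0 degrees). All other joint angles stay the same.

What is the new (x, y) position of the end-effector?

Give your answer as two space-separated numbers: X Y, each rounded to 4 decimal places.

joint[0] = (0.0000, 0.0000)  (base)
link 0: phi[0] = 170 = 170 deg
  cos(170 deg) = -0.9848, sin(170 deg) = 0.1736
  joint[1] = (0.0000, 0.0000) + 10.8 * (-0.9848, 0.1736) = (0.0000 + -10.6359, 0.0000 + 1.8754) = (-10.6359, 1.8754)
link 1: phi[1] = 170 + 55 = 225 deg
  cos(225 deg) = -0.7071, sin(225 deg) = -0.7071
  joint[2] = (-10.6359, 1.8754) + 2.8 * (-0.7071, -0.7071) = (-10.6359 + -1.9799, 1.8754 + -1.9799) = (-12.6158, -0.1045)
End effector: (-12.6158, -0.1045)

Answer: -12.6158 -0.1045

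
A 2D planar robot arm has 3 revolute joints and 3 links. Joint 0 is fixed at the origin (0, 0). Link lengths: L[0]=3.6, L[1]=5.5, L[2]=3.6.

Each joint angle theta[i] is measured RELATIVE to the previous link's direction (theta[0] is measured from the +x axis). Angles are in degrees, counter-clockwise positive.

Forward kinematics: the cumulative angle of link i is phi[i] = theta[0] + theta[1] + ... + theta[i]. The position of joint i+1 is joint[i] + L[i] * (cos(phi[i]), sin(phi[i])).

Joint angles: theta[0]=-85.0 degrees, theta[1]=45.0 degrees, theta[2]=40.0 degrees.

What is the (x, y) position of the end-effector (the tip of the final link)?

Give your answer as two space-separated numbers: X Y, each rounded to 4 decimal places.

Answer: 8.1270 -7.1216

Derivation:
joint[0] = (0.0000, 0.0000)  (base)
link 0: phi[0] = -85 = -85 deg
  cos(-85 deg) = 0.0872, sin(-85 deg) = -0.9962
  joint[1] = (0.0000, 0.0000) + 3.6 * (0.0872, -0.9962) = (0.0000 + 0.3138, 0.0000 + -3.5863) = (0.3138, -3.5863)
link 1: phi[1] = -85 + 45 = -40 deg
  cos(-40 deg) = 0.7660, sin(-40 deg) = -0.6428
  joint[2] = (0.3138, -3.5863) + 5.5 * (0.7660, -0.6428) = (0.3138 + 4.2132, -3.5863 + -3.5353) = (4.5270, -7.1216)
link 2: phi[2] = -85 + 45 + 40 = 0 deg
  cos(0 deg) = 1.0000, sin(0 deg) = 0.0000
  joint[3] = (4.5270, -7.1216) + 3.6 * (1.0000, 0.0000) = (4.5270 + 3.6000, -7.1216 + 0.0000) = (8.1270, -7.1216)
End effector: (8.1270, -7.1216)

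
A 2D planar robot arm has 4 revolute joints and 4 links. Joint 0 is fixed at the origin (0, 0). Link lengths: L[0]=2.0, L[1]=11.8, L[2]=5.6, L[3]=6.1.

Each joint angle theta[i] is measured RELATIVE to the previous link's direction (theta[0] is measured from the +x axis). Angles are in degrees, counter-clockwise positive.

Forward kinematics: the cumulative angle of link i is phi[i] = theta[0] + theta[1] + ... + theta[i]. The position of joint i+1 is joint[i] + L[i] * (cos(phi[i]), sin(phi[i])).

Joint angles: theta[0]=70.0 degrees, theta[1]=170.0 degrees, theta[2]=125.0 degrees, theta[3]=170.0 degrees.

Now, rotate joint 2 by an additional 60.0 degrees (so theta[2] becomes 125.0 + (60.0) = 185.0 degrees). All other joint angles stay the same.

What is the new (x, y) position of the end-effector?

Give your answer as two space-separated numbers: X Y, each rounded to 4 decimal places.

joint[0] = (0.0000, 0.0000)  (base)
link 0: phi[0] = 70 = 70 deg
  cos(70 deg) = 0.3420, sin(70 deg) = 0.9397
  joint[1] = (0.0000, 0.0000) + 2 * (0.3420, 0.9397) = (0.0000 + 0.6840, 0.0000 + 1.8794) = (0.6840, 1.8794)
link 1: phi[1] = 70 + 170 = 240 deg
  cos(240 deg) = -0.5000, sin(240 deg) = -0.8660
  joint[2] = (0.6840, 1.8794) + 11.8 * (-0.5000, -0.8660) = (0.6840 + -5.9000, 1.8794 + -10.2191) = (-5.2160, -8.3397)
link 2: phi[2] = 70 + 170 + 185 = 425 deg
  cos(425 deg) = 0.4226, sin(425 deg) = 0.9063
  joint[3] = (-5.2160, -8.3397) + 5.6 * (0.4226, 0.9063) = (-5.2160 + 2.3667, -8.3397 + 5.0753) = (-2.8493, -3.2644)
link 3: phi[3] = 70 + 170 + 185 + 170 = 595 deg
  cos(595 deg) = -0.5736, sin(595 deg) = -0.8192
  joint[4] = (-2.8493, -3.2644) + 6.1 * (-0.5736, -0.8192) = (-2.8493 + -3.4988, -3.2644 + -4.9968) = (-6.3481, -8.2612)
End effector: (-6.3481, -8.2612)

Answer: -6.3481 -8.2612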